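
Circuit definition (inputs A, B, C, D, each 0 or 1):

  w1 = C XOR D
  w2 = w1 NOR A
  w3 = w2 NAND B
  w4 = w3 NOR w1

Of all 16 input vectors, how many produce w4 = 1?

2

w4 = w3 NOR w1 must be 1, so both w3 = 0 and w1 = 0.
w3 = w2 NAND B must be 0, so both w2 = 1 and B = 1.
Enumerating the 16 input combinations, 2 give w4 = 1 and 14 give w4 = 0.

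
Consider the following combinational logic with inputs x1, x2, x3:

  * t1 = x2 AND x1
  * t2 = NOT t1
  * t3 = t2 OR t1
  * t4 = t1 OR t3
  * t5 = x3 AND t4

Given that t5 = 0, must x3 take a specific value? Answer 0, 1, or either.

t5 = x3 AND t4 must be 0, so at least one of x3, t4 is 0.
Every assignment with t5 = 0 has x3 = 0; there are 4 such assignment(s).
  x1=0, x2=0, x3=0
  x1=0, x2=1, x3=0
  x1=1, x2=0, x3=0
  x1=1, x2=1, x3=0

0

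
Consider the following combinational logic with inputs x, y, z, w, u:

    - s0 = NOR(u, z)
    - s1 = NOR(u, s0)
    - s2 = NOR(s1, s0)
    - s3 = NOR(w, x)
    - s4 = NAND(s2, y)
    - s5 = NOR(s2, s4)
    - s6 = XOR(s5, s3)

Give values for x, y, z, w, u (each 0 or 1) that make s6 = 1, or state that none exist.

x=0, y=1, z=1, w=0, u=1

s6 = XOR(s5, s3) must be 1, so s5 and s3 differ.
Check with x=0, y=1, z=1, w=0, u=1:
s0 = NOR(u, z) = NOR(1, 1) = 0
s1 = NOR(u, s0) = NOR(1, 0) = 0
s2 = NOR(s1, s0) = NOR(0, 0) = 1
s3 = NOR(w, x) = NOR(0, 0) = 1
s4 = NAND(s2, y) = NAND(1, 1) = 0
s5 = NOR(s2, s4) = NOR(1, 0) = 0
s6 = XOR(s5, s3) = XOR(0, 1) = 1
So s6 = 1 as required.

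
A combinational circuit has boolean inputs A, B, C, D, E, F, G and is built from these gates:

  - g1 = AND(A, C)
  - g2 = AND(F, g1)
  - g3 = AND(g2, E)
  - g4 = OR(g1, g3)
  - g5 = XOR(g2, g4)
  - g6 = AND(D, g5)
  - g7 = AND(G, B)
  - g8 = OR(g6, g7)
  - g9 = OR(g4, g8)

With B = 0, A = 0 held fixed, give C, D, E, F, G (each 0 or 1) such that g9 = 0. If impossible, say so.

Check with B = 0, A = 0 and C=0, D=0, E=1, F=1, G=0:
g1 = AND(A, C) = AND(0, 0) = 0
g2 = AND(F, g1) = AND(1, 0) = 0
g3 = AND(g2, E) = AND(0, 1) = 0
g4 = OR(g1, g3) = OR(0, 0) = 0
g5 = XOR(g2, g4) = XOR(0, 0) = 0
g6 = AND(D, g5) = AND(0, 0) = 0
g7 = AND(G, B) = AND(0, 0) = 0
g8 = OR(g6, g7) = OR(0, 0) = 0
g9 = OR(g4, g8) = OR(0, 0) = 0
So g9 = 0.

C=0 D=0 E=1 F=1 G=0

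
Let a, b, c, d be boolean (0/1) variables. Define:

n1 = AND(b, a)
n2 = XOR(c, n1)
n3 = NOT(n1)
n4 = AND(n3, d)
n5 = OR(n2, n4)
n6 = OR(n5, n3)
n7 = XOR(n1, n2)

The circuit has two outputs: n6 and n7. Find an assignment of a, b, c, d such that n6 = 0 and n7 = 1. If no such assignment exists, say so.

a=1, b=1, c=1, d=1

Check with a=1, b=1, c=1, d=1:
n1 = AND(b, a) = AND(1, 1) = 1
n2 = XOR(c, n1) = XOR(1, 1) = 0
n3 = NOT(n1) = NOT 1 = 0
n4 = AND(n3, d) = AND(0, 1) = 0
n5 = OR(n2, n4) = OR(0, 0) = 0
n6 = OR(n5, n3) = OR(0, 0) = 0
n7 = XOR(n1, n2) = XOR(1, 0) = 1
So n6 = 0 and n7 = 1.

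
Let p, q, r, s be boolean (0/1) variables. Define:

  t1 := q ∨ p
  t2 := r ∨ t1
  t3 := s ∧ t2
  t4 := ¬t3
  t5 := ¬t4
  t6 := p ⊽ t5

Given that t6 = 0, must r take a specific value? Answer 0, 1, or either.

either

Both values of r occur among assignments with t6 = 0:
  r=0: p=0, q=1, r=0, s=1
  r=1: p=0, q=0, r=1, s=1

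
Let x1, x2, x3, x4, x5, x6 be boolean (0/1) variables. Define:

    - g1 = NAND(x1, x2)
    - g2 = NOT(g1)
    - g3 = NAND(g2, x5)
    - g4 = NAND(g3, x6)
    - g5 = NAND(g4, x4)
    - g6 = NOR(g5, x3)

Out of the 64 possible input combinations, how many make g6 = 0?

g6 = NOR(g5, x3) must be 0, so at least one of g5, x3 is 1.
Enumerating the 64 input combinations, 55 give g6 = 0 and 9 give g6 = 1.

55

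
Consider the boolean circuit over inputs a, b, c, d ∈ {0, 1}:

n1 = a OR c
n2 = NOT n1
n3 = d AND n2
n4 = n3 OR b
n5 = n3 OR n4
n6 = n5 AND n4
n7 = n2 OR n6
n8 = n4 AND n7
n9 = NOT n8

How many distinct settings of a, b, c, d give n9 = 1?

n9 = NOT n8 must be 1, so n8 = 0.
n8 = n4 AND n7 must be 0, so at least one of n4, n7 is 0.
Enumerating the 16 input combinations, 7 give n9 = 1 and 9 give n9 = 0.

7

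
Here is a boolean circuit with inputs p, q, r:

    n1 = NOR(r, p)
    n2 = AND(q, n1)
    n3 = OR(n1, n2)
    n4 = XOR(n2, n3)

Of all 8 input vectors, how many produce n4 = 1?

1

n4 = XOR(n2, n3) must be 1, so n2 and n3 differ.
Satisfying assignments:
  p=0, q=0, r=0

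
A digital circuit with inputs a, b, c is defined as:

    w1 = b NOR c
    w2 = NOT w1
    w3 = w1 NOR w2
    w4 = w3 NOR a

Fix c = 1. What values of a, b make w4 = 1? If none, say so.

w4 = w3 NOR a must be 1, so both w3 = 0 and a = 0.
w3 = w1 NOR w2 must be 0, so at least one of w1, w2 is 1.
Check with c = 1 and a=0, b=0:
w1 = b NOR c = 0 NOR 1 = 0
w2 = NOT w1 = NOT 0 = 1
w3 = w1 NOR w2 = 0 NOR 1 = 0
w4 = w3 NOR a = 0 NOR 0 = 1
So w4 = 1.

a=0 b=0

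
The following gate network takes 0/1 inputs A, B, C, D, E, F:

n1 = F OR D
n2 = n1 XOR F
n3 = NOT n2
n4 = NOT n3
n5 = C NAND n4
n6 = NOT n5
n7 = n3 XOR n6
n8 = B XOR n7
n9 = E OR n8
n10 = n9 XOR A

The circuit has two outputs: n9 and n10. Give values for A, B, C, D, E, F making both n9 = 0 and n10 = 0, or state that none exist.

A=0, B=1, C=0, D=0, E=0, F=1

Check with A=0, B=1, C=0, D=0, E=0, F=1:
n1 = F OR D = 1 OR 0 = 1
n2 = n1 XOR F = 1 XOR 1 = 0
n3 = NOT n2 = NOT 0 = 1
n4 = NOT n3 = NOT 1 = 0
n5 = C NAND n4 = 0 NAND 0 = 1
n6 = NOT n5 = NOT 1 = 0
n7 = n3 XOR n6 = 1 XOR 0 = 1
n8 = B XOR n7 = 1 XOR 1 = 0
n9 = E OR n8 = 0 OR 0 = 0
n10 = n9 XOR A = 0 XOR 0 = 0
So n9 = 0 and n10 = 0.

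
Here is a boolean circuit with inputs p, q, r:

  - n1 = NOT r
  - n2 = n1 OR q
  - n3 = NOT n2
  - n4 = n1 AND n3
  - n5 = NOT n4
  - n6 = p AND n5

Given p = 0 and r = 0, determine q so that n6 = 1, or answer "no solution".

With p = 0 and r = 0 fixed, none of the 2 settings of q give n6 = 1.
For example, with q=0:
n1 = NOT r = NOT 0 = 1
n2 = n1 OR q = 1 OR 0 = 1
n3 = NOT n2 = NOT 1 = 0
n4 = n1 AND n3 = 1 AND 0 = 0
n5 = NOT n4 = NOT 0 = 1
n6 = p AND n5 = 0 AND 1 = 0
giving n6 = 0 ≠ 1.

no solution exists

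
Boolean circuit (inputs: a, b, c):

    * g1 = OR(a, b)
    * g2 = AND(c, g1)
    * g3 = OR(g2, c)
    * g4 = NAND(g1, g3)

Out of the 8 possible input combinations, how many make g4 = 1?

g4 = NAND(g1, g3) must be 1, so at least one of g1, g3 is 0.
Satisfying assignments:
  a=0, b=0, c=0
  a=0, b=0, c=1
  a=0, b=1, c=0
  a=1, b=0, c=0
  a=1, b=1, c=0

5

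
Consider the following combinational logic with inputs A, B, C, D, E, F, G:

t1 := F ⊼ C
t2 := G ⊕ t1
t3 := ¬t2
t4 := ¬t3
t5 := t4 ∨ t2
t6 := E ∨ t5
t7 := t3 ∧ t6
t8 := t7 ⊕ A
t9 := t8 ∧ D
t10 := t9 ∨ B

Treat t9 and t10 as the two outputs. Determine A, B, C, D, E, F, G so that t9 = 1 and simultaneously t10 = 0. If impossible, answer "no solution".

no solution exists

Across all 128 input combinations, none give both t9 = 1 and t10 = 0.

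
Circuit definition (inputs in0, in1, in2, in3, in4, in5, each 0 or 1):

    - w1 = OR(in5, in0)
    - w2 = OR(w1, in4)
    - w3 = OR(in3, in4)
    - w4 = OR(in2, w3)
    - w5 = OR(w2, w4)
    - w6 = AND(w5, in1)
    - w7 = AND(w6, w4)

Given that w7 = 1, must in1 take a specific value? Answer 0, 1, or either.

1

w7 = AND(w6, w4) must be 1, so both w6 = 1 and w4 = 1.
w6 = AND(w5, in1) must be 1, so both w5 = 1 and in1 = 1.
w4 = OR(in2, w3) must be 1, so at least one of in2, w3 is 1.
Every assignment with w7 = 1 has in1 = 1; there are 28 such assignment(s).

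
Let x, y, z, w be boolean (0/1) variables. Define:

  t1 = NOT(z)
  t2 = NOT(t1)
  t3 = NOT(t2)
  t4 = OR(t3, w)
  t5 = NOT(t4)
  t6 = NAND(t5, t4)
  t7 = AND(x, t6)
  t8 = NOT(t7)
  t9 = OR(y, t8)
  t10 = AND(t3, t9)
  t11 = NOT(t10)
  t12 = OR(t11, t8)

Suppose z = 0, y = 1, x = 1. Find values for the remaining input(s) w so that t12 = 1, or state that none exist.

no solution exists

With z = 0, y = 1, x = 1 fixed, none of the 2 settings of w give t12 = 1.
For example, with w=1:
t1 = NOT(z) = NOT 0 = 1
t2 = NOT(t1) = NOT 1 = 0
t3 = NOT(t2) = NOT 0 = 1
t4 = OR(t3, w) = OR(1, 1) = 1
t5 = NOT(t4) = NOT 1 = 0
t6 = NAND(t5, t4) = NAND(0, 1) = 1
t7 = AND(x, t6) = AND(1, 1) = 1
t8 = NOT(t7) = NOT 1 = 0
t9 = OR(y, t8) = OR(1, 0) = 1
t10 = AND(t3, t9) = AND(1, 1) = 1
t11 = NOT(t10) = NOT 1 = 0
t12 = OR(t11, t8) = OR(0, 0) = 0
giving t12 = 0 ≠ 1.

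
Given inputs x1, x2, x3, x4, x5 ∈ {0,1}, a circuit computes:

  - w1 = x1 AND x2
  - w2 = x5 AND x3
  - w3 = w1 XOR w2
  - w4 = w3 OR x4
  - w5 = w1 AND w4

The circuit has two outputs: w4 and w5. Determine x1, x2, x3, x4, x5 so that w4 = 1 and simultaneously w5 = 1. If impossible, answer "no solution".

x1=1 x2=1 x3=0 x4=1 x5=1

Check with x1=1 x2=1 x3=0 x4=1 x5=1:
w1 = x1 AND x2 = 1 AND 1 = 1
w2 = x5 AND x3 = 1 AND 0 = 0
w3 = w1 XOR w2 = 1 XOR 0 = 1
w4 = w3 OR x4 = 1 OR 1 = 1
w5 = w1 AND w4 = 1 AND 1 = 1
So w4 = 1 and w5 = 1.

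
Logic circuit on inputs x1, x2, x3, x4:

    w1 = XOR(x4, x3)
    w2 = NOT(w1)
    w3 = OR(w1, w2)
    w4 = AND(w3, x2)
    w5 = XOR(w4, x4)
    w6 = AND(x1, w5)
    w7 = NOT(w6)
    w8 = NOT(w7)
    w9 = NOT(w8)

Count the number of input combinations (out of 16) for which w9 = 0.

w9 = NOT(w8) must be 0, so w8 = 1.
Satisfying assignments:
  x1=1, x2=0, x3=0, x4=1
  x1=1, x2=0, x3=1, x4=1
  x1=1, x2=1, x3=0, x4=0
  x1=1, x2=1, x3=1, x4=0

4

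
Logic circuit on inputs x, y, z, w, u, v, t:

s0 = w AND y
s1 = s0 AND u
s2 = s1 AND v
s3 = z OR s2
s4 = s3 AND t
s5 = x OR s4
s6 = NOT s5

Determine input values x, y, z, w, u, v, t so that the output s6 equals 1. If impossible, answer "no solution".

x=0, y=1, z=0, w=0, u=0, v=0, t=0

Check with x=0, y=1, z=0, w=0, u=0, v=0, t=0:
s0 = w AND y = 0 AND 1 = 0
s1 = s0 AND u = 0 AND 0 = 0
s2 = s1 AND v = 0 AND 0 = 0
s3 = z OR s2 = 0 OR 0 = 0
s4 = s3 AND t = 0 AND 0 = 0
s5 = x OR s4 = 0 OR 0 = 0
s6 = NOT s5 = NOT 0 = 1
So s6 = 1 as required.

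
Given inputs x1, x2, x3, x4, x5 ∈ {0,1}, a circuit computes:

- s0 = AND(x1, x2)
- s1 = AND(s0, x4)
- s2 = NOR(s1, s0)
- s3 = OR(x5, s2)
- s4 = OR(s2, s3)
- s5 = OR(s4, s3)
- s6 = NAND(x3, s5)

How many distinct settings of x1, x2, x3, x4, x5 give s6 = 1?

18

s6 = NAND(x3, s5) must be 1, so at least one of x3, s5 is 0.
Enumerating the 32 input combinations, 18 give s6 = 1 and 14 give s6 = 0.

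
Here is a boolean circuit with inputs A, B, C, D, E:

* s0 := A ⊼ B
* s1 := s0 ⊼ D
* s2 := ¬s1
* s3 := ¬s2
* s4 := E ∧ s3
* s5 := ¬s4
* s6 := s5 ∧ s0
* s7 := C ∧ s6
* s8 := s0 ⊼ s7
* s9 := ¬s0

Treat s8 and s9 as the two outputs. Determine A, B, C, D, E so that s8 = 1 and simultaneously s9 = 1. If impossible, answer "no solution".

Check with A=1, B=1, C=1, D=1, E=0:
s0 = A ⊼ B = 1 ⊼ 1 = 0
s1 = s0 ⊼ D = 0 ⊼ 1 = 1
s2 = ¬s1 = ¬1 = 0
s3 = ¬s2 = ¬0 = 1
s4 = E ∧ s3 = 0 ∧ 1 = 0
s5 = ¬s4 = ¬0 = 1
s6 = s5 ∧ s0 = 1 ∧ 0 = 0
s7 = C ∧ s6 = 1 ∧ 0 = 0
s8 = s0 ⊼ s7 = 0 ⊼ 0 = 1
s9 = ¬s0 = ¬0 = 1
So s8 = 1 and s9 = 1.

A=1, B=1, C=1, D=1, E=0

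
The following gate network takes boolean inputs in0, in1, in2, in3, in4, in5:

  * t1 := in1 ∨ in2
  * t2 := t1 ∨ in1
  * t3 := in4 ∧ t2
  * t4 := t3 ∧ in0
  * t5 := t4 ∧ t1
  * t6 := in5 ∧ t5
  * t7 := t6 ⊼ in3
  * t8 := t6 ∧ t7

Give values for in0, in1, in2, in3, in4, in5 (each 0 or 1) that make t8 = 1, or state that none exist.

in0=1 in1=0 in2=1 in3=0 in4=1 in5=1

t8 = t6 ∧ t7 must be 1, so both t6 = 1 and t7 = 1.
t6 = in5 ∧ t5 must be 1, so both in5 = 1 and t5 = 1.
t7 = t6 ⊼ in3 must be 1, so at least one of t6, in3 is 0.
Check with in0=1 in1=0 in2=1 in3=0 in4=1 in5=1:
t1 = in1 ∨ in2 = 0 ∨ 1 = 1
t2 = t1 ∨ in1 = 1 ∨ 0 = 1
t3 = in4 ∧ t2 = 1 ∧ 1 = 1
t4 = t3 ∧ in0 = 1 ∧ 1 = 1
t5 = t4 ∧ t1 = 1 ∧ 1 = 1
t6 = in5 ∧ t5 = 1 ∧ 1 = 1
t7 = t6 ⊼ in3 = 1 ⊼ 0 = 1
t8 = t6 ∧ t7 = 1 ∧ 1 = 1
So t8 = 1 as required.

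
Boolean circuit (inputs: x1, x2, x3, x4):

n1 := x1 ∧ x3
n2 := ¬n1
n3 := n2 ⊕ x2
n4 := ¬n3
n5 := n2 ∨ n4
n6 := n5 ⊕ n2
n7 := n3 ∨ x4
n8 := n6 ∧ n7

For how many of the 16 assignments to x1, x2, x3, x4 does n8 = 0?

n8 = n6 ∧ n7 must be 0, so at least one of n6, n7 is 0.
Enumerating the 16 input combinations, 15 give n8 = 0 and 1 give n8 = 1.

15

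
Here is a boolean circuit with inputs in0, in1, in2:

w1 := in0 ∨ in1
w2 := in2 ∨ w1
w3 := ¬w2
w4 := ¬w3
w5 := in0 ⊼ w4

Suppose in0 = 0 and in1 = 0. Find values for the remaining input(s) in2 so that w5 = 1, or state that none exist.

w5 = in0 ⊼ w4 must be 1, so at least one of in0, w4 is 0.
Check with in0 = 0 and in1 = 0 and in2=1:
w1 = in0 ∨ in1 = 0 ∨ 0 = 0
w2 = in2 ∨ w1 = 1 ∨ 0 = 1
w3 = ¬w2 = ¬1 = 0
w4 = ¬w3 = ¬0 = 1
w5 = in0 ⊼ w4 = 0 ⊼ 1 = 1
So w5 = 1.

in2=1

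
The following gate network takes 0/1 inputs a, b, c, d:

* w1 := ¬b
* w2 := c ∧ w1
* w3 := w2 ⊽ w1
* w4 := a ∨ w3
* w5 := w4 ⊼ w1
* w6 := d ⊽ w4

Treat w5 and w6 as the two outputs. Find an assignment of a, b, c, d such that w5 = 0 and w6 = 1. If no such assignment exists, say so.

no solution exists

Across all 16 input combinations, none give both w5 = 0 and w6 = 1.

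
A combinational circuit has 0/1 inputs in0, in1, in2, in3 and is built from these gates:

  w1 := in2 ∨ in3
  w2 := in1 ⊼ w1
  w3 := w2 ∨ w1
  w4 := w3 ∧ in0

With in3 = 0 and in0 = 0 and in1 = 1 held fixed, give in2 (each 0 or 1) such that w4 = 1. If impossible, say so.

no solution exists

With in3 = 0 and in0 = 0 and in1 = 1 fixed, none of the 2 settings of in2 give w4 = 1.
For example, with in2=1:
w1 = in2 ∨ in3 = 1 ∨ 0 = 1
w2 = in1 ⊼ w1 = 1 ⊼ 1 = 0
w3 = w2 ∨ w1 = 0 ∨ 1 = 1
w4 = w3 ∧ in0 = 1 ∧ 0 = 0
giving w4 = 0 ≠ 1.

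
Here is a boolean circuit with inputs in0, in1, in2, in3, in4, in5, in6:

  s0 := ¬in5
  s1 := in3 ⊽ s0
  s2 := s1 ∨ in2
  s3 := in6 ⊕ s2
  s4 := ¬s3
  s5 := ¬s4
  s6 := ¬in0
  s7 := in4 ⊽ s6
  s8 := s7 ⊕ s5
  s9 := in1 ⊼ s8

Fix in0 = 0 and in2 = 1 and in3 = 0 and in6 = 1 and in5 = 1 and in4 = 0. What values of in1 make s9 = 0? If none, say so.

no solution exists

With in0 = 0 and in2 = 1 and in3 = 0 and in6 = 1 and in5 = 1 and in4 = 0 fixed, none of the 2 settings of in1 give s9 = 0.
For example, with in1=1:
s0 = ¬in5 = ¬1 = 0
s1 = in3 ⊽ s0 = 0 ⊽ 0 = 1
s2 = s1 ∨ in2 = 1 ∨ 1 = 1
s3 = in6 ⊕ s2 = 1 ⊕ 1 = 0
s4 = ¬s3 = ¬0 = 1
s5 = ¬s4 = ¬1 = 0
s6 = ¬in0 = ¬0 = 1
s7 = in4 ⊽ s6 = 0 ⊽ 1 = 0
s8 = s7 ⊕ s5 = 0 ⊕ 0 = 0
s9 = in1 ⊼ s8 = 1 ⊼ 0 = 1
giving s9 = 1 ≠ 0.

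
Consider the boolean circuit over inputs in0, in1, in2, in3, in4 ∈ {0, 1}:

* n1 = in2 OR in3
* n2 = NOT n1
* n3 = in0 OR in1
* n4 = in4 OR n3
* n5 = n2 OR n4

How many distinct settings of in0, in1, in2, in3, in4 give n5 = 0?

3

n5 = n2 OR n4 must be 0, so both n2 = 0 and n4 = 0.
n2 = NOT n1 must be 0, so n1 = 1.
Satisfying assignments:
  in0=0, in1=0, in2=0, in3=1, in4=0
  in0=0, in1=0, in2=1, in3=0, in4=0
  in0=0, in1=0, in2=1, in3=1, in4=0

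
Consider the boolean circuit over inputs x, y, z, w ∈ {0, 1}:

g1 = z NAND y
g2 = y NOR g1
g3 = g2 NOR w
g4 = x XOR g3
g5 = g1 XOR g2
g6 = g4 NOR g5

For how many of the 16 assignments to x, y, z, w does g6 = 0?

14

g6 = g4 NOR g5 must be 0, so at least one of g4, g5 is 1.
Enumerating the 16 input combinations, 14 give g6 = 0 and 2 give g6 = 1.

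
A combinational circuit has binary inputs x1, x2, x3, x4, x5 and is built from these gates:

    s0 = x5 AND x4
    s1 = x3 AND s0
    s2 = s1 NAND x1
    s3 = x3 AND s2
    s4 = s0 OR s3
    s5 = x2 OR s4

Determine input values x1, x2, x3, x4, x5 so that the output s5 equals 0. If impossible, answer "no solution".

x1=0 x2=0 x3=0 x4=0 x5=1

Check with x1=0 x2=0 x3=0 x4=0 x5=1:
s0 = x5 AND x4 = 1 AND 0 = 0
s1 = x3 AND s0 = 0 AND 0 = 0
s2 = s1 NAND x1 = 0 NAND 0 = 1
s3 = x3 AND s2 = 0 AND 1 = 0
s4 = s0 OR s3 = 0 OR 0 = 0
s5 = x2 OR s4 = 0 OR 0 = 0
So s5 = 0 as required.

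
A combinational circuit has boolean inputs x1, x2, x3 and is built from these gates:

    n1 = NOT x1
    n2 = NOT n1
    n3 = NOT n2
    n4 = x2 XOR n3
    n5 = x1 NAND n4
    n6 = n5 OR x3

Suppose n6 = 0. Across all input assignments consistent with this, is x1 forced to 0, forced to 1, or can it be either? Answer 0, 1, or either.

n6 = n5 OR x3 must be 0, so both n5 = 0 and x3 = 0.
n5 = x1 NAND n4 must be 0, so both x1 = 1 and n4 = 1.
n4 = x2 XOR n3 must be 1, so x2 and n3 differ.
Every assignment with n6 = 0 has x1 = 1; there are 1 such assignment(s).
  x1=1, x2=1, x3=0

1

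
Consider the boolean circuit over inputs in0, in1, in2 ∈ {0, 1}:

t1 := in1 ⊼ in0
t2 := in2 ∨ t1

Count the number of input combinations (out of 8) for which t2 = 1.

7

t2 = in2 ∨ t1 must be 1, so at least one of in2, t1 is 1.
Enumerating the 8 input combinations, 7 give t2 = 1 and 1 give t2 = 0.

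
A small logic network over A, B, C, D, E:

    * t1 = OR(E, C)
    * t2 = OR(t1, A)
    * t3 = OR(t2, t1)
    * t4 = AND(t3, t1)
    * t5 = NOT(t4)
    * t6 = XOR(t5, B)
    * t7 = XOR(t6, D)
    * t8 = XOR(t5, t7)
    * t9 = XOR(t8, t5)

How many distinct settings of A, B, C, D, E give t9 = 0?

t9 = XOR(t8, t5) must be 0, so t8 and t5 are equal.
Enumerating the 32 input combinations, 16 give t9 = 0 and 16 give t9 = 1.

16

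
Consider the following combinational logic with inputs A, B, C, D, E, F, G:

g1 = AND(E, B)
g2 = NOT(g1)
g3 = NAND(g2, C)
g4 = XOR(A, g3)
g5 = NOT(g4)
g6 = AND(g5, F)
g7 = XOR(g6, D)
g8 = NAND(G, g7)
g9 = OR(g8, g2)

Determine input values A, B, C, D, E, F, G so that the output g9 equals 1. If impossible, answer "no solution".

g9 = OR(g8, g2) must be 1, so at least one of g8, g2 is 1.
Check with A=0 B=0 C=0 D=0 E=1 F=1 G=0:
g1 = AND(E, B) = AND(1, 0) = 0
g2 = NOT(g1) = NOT 0 = 1
g3 = NAND(g2, C) = NAND(1, 0) = 1
g4 = XOR(A, g3) = XOR(0, 1) = 1
g5 = NOT(g4) = NOT 1 = 0
g6 = AND(g5, F) = AND(0, 1) = 0
g7 = XOR(g6, D) = XOR(0, 0) = 0
g8 = NAND(G, g7) = NAND(0, 0) = 1
g9 = OR(g8, g2) = OR(1, 1) = 1
So g9 = 1 as required.

A=0 B=0 C=0 D=0 E=1 F=1 G=0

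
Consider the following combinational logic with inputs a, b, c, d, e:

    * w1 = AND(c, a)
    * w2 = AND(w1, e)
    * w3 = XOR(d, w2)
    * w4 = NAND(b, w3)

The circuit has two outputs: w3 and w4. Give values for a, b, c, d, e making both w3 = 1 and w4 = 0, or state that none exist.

Check with a=0, b=1, c=0, d=1, e=1:
w1 = AND(c, a) = AND(0, 0) = 0
w2 = AND(w1, e) = AND(0, 1) = 0
w3 = XOR(d, w2) = XOR(1, 0) = 1
w4 = NAND(b, w3) = NAND(1, 1) = 0
So w3 = 1 and w4 = 0.

a=0, b=1, c=0, d=1, e=1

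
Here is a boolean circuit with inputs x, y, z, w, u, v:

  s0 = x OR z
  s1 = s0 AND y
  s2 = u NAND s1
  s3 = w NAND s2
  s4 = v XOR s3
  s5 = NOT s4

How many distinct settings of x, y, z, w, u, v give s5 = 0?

32

s5 = NOT s4 must be 0, so s4 = 1.
s4 = v XOR s3 must be 1, so v and s3 differ.
Enumerating the 64 input combinations, 32 give s5 = 0 and 32 give s5 = 1.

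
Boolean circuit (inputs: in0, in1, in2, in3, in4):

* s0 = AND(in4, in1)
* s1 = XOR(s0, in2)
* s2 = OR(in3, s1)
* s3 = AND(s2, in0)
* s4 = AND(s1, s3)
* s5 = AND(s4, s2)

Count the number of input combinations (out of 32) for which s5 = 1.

s5 = AND(s4, s2) must be 1, so both s4 = 1 and s2 = 1.
s4 = AND(s1, s3) must be 1, so both s1 = 1 and s3 = 1.
Enumerating the 32 input combinations, 8 give s5 = 1 and 24 give s5 = 0.

8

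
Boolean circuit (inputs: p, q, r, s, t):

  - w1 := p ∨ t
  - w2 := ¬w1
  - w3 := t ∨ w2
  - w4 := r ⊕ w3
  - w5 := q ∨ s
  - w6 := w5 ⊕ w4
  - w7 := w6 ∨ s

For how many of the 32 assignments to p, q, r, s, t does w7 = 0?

8

w7 = w6 ∨ s must be 0, so both w6 = 0 and s = 0.
Enumerating the 32 input combinations, 8 give w7 = 0 and 24 give w7 = 1.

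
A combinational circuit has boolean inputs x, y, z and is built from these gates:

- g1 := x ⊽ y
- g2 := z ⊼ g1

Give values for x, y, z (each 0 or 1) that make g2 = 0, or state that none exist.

x=0 y=0 z=1

g2 = z ⊼ g1 must be 0, so both z = 1 and g1 = 1.
g1 = x ⊽ y must be 1, so both x = 0 and y = 0.
Check with x=0 y=0 z=1:
g1 = x ⊽ y = 0 ⊽ 0 = 1
g2 = z ⊼ g1 = 1 ⊼ 1 = 0
So g2 = 0 as required.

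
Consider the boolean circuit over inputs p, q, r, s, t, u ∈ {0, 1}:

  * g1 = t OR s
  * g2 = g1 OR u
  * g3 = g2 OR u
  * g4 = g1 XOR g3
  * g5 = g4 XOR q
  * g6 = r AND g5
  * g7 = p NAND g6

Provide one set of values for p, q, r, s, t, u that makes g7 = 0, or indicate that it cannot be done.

g7 = p NAND g6 must be 0, so both p = 1 and g6 = 1.
g6 = r AND g5 must be 1, so both r = 1 and g5 = 1.
g5 = g4 XOR q must be 1, so g4 and q differ.
Check with p=1, q=1, r=1, s=1, t=1, u=0:
g1 = t OR s = 1 OR 1 = 1
g2 = g1 OR u = 1 OR 0 = 1
g3 = g2 OR u = 1 OR 0 = 1
g4 = g1 XOR g3 = 1 XOR 1 = 0
g5 = g4 XOR q = 0 XOR 1 = 1
g6 = r AND g5 = 1 AND 1 = 1
g7 = p NAND g6 = 1 NAND 1 = 0
So g7 = 0 as required.

p=1, q=1, r=1, s=1, t=1, u=0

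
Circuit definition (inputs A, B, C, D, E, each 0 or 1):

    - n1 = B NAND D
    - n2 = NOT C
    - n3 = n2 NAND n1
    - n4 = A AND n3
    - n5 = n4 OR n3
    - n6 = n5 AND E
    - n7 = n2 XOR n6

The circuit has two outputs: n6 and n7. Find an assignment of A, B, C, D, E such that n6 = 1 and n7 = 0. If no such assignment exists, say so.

Check with A=1 B=1 C=0 D=1 E=1:
n1 = B NAND D = 1 NAND 1 = 0
n2 = NOT C = NOT 0 = 1
n3 = n2 NAND n1 = 1 NAND 0 = 1
n4 = A AND n3 = 1 AND 1 = 1
n5 = n4 OR n3 = 1 OR 1 = 1
n6 = n5 AND E = 1 AND 1 = 1
n7 = n2 XOR n6 = 1 XOR 1 = 0
So n6 = 1 and n7 = 0.

A=1 B=1 C=0 D=1 E=1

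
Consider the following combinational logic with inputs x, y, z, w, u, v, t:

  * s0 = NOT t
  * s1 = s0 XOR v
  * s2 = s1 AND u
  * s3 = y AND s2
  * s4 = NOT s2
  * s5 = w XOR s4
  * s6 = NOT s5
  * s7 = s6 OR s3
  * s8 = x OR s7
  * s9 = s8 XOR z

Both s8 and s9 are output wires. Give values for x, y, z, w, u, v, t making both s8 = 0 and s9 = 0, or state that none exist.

x=0, y=0, z=0, w=1, u=1, v=1, t=1

Check with x=0, y=0, z=0, w=1, u=1, v=1, t=1:
s0 = NOT t = NOT 1 = 0
s1 = s0 XOR v = 0 XOR 1 = 1
s2 = s1 AND u = 1 AND 1 = 1
s3 = y AND s2 = 0 AND 1 = 0
s4 = NOT s2 = NOT 1 = 0
s5 = w XOR s4 = 1 XOR 0 = 1
s6 = NOT s5 = NOT 1 = 0
s7 = s6 OR s3 = 0 OR 0 = 0
s8 = x OR s7 = 0 OR 0 = 0
s9 = s8 XOR z = 0 XOR 0 = 0
So s8 = 0 and s9 = 0.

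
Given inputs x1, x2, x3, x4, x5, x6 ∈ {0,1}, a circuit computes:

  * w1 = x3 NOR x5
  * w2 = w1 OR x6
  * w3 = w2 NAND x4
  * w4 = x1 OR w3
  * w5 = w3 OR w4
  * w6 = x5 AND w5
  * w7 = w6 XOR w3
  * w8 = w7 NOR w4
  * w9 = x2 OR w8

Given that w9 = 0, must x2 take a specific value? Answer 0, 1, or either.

0

w9 = x2 OR w8 must be 0, so both x2 = 0 and w8 = 0.
Every assignment with w9 = 0 has x2 = 0; there are 27 such assignment(s).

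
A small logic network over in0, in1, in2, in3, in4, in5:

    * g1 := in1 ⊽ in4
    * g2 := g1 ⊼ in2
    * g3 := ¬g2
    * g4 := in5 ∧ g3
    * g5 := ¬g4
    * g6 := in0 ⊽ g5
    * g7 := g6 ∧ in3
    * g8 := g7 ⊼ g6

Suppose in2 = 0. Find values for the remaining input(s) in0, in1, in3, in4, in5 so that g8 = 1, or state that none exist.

Check with in2 = 0 and in0=1, in1=0, in3=0, in4=0, in5=1:
g1 = in1 ⊽ in4 = 0 ⊽ 0 = 1
g2 = g1 ⊼ in2 = 1 ⊼ 0 = 1
g3 = ¬g2 = ¬1 = 0
g4 = in5 ∧ g3 = 1 ∧ 0 = 0
g5 = ¬g4 = ¬0 = 1
g6 = in0 ⊽ g5 = 1 ⊽ 1 = 0
g7 = g6 ∧ in3 = 0 ∧ 0 = 0
g8 = g7 ⊼ g6 = 0 ⊼ 0 = 1
So g8 = 1.

in0=1, in1=0, in3=0, in4=0, in5=1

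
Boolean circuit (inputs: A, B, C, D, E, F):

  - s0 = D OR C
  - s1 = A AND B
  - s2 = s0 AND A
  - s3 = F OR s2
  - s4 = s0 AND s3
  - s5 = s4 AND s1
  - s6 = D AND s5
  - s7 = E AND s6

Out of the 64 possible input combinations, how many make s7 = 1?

s7 = E AND s6 must be 1, so both E = 1 and s6 = 1.
s6 = D AND s5 must be 1, so both D = 1 and s5 = 1.
Satisfying assignments:
  A=1, B=1, C=0, D=1, E=1, F=0
  A=1, B=1, C=0, D=1, E=1, F=1
  A=1, B=1, C=1, D=1, E=1, F=0
  A=1, B=1, C=1, D=1, E=1, F=1

4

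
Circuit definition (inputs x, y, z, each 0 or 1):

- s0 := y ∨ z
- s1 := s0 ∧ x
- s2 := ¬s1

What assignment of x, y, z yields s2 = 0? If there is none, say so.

x=1, y=0, z=1

Check with x=1, y=0, z=1:
s0 = y ∨ z = 0 ∨ 1 = 1
s1 = s0 ∧ x = 1 ∧ 1 = 1
s2 = ¬s1 = ¬1 = 0
So s2 = 0 as required.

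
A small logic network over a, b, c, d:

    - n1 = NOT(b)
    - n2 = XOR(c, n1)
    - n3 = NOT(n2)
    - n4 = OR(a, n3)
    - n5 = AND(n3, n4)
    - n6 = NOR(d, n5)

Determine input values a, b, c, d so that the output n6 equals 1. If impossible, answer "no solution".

n6 = NOR(d, n5) must be 1, so both d = 0 and n5 = 0.
n5 = AND(n3, n4) must be 0, so at least one of n3, n4 is 0.
Check with a=1, b=0, c=0, d=0:
n1 = NOT(b) = NOT 0 = 1
n2 = XOR(c, n1) = XOR(0, 1) = 1
n3 = NOT(n2) = NOT 1 = 0
n4 = OR(a, n3) = OR(1, 0) = 1
n5 = AND(n3, n4) = AND(0, 1) = 0
n6 = NOR(d, n5) = NOR(0, 0) = 1
So n6 = 1 as required.

a=1, b=0, c=0, d=0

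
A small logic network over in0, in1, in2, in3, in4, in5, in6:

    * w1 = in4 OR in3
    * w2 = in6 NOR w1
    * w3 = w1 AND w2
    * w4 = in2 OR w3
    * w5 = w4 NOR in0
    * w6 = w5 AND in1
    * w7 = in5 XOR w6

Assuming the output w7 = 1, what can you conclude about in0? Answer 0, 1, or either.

either

Both values of in0 occur among assignments with w7 = 1:
  in0=0: in0=0, in1=0, in2=0, in3=0, in4=0, in5=1, in6=0
  in0=1: in0=1, in1=0, in2=0, in3=0, in4=0, in5=1, in6=0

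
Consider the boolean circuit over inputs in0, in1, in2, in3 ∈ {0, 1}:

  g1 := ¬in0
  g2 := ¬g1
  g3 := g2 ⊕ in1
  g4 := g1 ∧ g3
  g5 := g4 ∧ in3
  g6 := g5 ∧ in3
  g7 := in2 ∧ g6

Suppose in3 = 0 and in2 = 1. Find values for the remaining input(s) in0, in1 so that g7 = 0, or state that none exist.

in0=0, in1=0

g7 = in2 ∧ g6 must be 0, so at least one of in2, g6 is 0.
Check with in3 = 0 and in2 = 1 and in0=0, in1=0:
g1 = ¬in0 = ¬0 = 1
g2 = ¬g1 = ¬1 = 0
g3 = g2 ⊕ in1 = 0 ⊕ 0 = 0
g4 = g1 ∧ g3 = 1 ∧ 0 = 0
g5 = g4 ∧ in3 = 0 ∧ 0 = 0
g6 = g5 ∧ in3 = 0 ∧ 0 = 0
g7 = in2 ∧ g6 = 1 ∧ 0 = 0
So g7 = 0.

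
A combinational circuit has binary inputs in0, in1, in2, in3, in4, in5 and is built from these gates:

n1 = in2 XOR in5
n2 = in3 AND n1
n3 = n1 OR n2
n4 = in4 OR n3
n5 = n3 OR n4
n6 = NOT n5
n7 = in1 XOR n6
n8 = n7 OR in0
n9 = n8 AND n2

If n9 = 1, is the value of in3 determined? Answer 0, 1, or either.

n9 = n8 AND n2 must be 1, so both n8 = 1 and n2 = 1.
n8 = n7 OR in0 must be 1, so at least one of n7, in0 is 1.
Every assignment with n9 = 1 has in3 = 1; there are 12 such assignment(s).

1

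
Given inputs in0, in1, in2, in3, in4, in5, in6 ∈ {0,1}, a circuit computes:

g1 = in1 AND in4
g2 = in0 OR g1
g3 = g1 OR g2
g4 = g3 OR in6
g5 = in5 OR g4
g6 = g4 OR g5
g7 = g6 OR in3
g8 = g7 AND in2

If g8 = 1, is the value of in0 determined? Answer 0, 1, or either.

either

Both values of in0 occur among assignments with g8 = 1:
  in0=0: in0=0, in1=0, in2=1, in3=0, in4=0, in5=0, in6=1
  in0=1: in0=1, in1=0, in2=1, in3=0, in4=0, in5=0, in6=0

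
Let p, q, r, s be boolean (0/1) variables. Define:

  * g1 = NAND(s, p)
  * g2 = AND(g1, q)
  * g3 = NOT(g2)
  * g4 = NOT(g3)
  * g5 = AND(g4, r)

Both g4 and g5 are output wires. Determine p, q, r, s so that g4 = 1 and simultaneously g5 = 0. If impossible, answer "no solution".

Check with p=1, q=1, r=0, s=0:
g1 = NAND(s, p) = NAND(0, 1) = 1
g2 = AND(g1, q) = AND(1, 1) = 1
g3 = NOT(g2) = NOT 1 = 0
g4 = NOT(g3) = NOT 0 = 1
g5 = AND(g4, r) = AND(1, 0) = 0
So g4 = 1 and g5 = 0.

p=1, q=1, r=0, s=0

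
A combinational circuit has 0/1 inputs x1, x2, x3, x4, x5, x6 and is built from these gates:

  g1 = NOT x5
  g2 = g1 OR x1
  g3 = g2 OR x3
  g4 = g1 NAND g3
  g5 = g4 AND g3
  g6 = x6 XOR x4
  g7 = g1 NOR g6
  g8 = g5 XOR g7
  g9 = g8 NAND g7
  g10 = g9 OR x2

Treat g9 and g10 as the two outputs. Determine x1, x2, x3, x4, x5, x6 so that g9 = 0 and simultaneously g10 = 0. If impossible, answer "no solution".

Check with x1=0, x2=0, x3=0, x4=1, x5=1, x6=1:
g1 = NOT x5 = NOT 1 = 0
g2 = g1 OR x1 = 0 OR 0 = 0
g3 = g2 OR x3 = 0 OR 0 = 0
g4 = g1 NAND g3 = 0 NAND 0 = 1
g5 = g4 AND g3 = 1 AND 0 = 0
g6 = x6 XOR x4 = 1 XOR 1 = 0
g7 = g1 NOR g6 = 0 NOR 0 = 1
g8 = g5 XOR g7 = 0 XOR 1 = 1
g9 = g8 NAND g7 = 1 NAND 1 = 0
g10 = g9 OR x2 = 0 OR 0 = 0
So g9 = 0 and g10 = 0.

x1=0, x2=0, x3=0, x4=1, x5=1, x6=1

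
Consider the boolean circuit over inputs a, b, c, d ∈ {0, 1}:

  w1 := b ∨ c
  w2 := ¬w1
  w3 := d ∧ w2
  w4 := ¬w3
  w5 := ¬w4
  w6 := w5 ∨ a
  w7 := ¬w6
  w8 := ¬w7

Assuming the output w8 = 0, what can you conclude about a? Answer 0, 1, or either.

w8 = ¬w7 must be 0, so w7 = 1.
Every assignment with w8 = 0 has a = 0; there are 7 such assignment(s).

0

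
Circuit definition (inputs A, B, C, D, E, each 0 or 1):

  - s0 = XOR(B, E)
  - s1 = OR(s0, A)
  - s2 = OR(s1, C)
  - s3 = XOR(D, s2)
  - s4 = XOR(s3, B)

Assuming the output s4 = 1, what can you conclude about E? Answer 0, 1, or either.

Both values of E occur among assignments with s4 = 1:
  E=0: A=0, B=0, C=0, D=1, E=0
  E=1: A=0, B=0, C=0, D=0, E=1

either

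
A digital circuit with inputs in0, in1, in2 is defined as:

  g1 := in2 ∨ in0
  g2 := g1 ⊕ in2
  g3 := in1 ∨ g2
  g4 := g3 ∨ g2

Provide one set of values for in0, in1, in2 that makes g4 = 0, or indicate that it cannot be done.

in0=0 in1=0 in2=1

g4 = g3 ∨ g2 must be 0, so both g3 = 0 and g2 = 0.
Check with in0=0 in1=0 in2=1:
g1 = in2 ∨ in0 = 1 ∨ 0 = 1
g2 = g1 ⊕ in2 = 1 ⊕ 1 = 0
g3 = in1 ∨ g2 = 0 ∨ 0 = 0
g4 = g3 ∨ g2 = 0 ∨ 0 = 0
So g4 = 0 as required.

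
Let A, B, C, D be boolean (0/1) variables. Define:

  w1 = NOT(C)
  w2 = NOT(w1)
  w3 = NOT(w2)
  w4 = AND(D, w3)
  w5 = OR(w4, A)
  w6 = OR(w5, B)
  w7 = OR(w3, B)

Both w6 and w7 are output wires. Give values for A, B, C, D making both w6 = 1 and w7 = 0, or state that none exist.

A=1, B=0, C=1, D=1

Check with A=1, B=0, C=1, D=1:
w1 = NOT(C) = NOT 1 = 0
w2 = NOT(w1) = NOT 0 = 1
w3 = NOT(w2) = NOT 1 = 0
w4 = AND(D, w3) = AND(1, 0) = 0
w5 = OR(w4, A) = OR(0, 1) = 1
w6 = OR(w5, B) = OR(1, 0) = 1
w7 = OR(w3, B) = OR(0, 0) = 0
So w6 = 1 and w7 = 0.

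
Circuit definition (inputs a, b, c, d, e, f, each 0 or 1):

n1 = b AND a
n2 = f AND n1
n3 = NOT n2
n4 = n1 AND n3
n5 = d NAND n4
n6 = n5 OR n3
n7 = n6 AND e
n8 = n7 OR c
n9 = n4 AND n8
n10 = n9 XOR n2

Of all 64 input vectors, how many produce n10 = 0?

n10 = n9 XOR n2 must be 0, so n9 and n2 are equal.
Enumerating the 64 input combinations, 50 give n10 = 0 and 14 give n10 = 1.

50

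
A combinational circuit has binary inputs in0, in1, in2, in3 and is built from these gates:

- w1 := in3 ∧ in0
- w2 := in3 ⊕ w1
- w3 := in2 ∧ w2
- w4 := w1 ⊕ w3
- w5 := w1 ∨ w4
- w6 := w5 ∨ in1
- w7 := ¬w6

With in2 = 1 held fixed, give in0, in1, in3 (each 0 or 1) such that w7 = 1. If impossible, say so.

w7 = ¬w6 must be 1, so w6 = 0.
w6 = w5 ∨ in1 must be 0, so both w5 = 0 and in1 = 0.
Check with in2 = 1 and in0=1, in1=0, in3=0:
w1 = in3 ∧ in0 = 0 ∧ 1 = 0
w2 = in3 ⊕ w1 = 0 ⊕ 0 = 0
w3 = in2 ∧ w2 = 1 ∧ 0 = 0
w4 = w1 ⊕ w3 = 0 ⊕ 0 = 0
w5 = w1 ∨ w4 = 0 ∨ 0 = 0
w6 = w5 ∨ in1 = 0 ∨ 0 = 0
w7 = ¬w6 = ¬0 = 1
So w7 = 1.

in0=1, in1=0, in3=0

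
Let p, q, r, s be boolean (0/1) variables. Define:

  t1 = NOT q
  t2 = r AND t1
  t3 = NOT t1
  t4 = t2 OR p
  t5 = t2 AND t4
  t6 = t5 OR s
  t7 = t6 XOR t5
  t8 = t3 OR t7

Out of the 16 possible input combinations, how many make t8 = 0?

t8 = t3 OR t7 must be 0, so both t3 = 0 and t7 = 0.
t3 = NOT t1 must be 0, so t1 = 1.
t7 = t6 XOR t5 must be 0, so t6 and t5 are equal.
Satisfying assignments:
  p=0, q=0, r=0, s=0
  p=0, q=0, r=1, s=0
  p=0, q=0, r=1, s=1
  p=1, q=0, r=0, s=0
  p=1, q=0, r=1, s=0
  p=1, q=0, r=1, s=1

6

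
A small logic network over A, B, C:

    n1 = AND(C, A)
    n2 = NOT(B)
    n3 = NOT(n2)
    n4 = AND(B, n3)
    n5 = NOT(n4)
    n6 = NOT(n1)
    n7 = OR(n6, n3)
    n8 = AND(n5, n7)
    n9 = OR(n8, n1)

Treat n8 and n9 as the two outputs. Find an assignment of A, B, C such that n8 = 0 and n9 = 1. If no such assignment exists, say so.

A=1 B=1 C=1

Check with A=1 B=1 C=1:
n1 = AND(C, A) = AND(1, 1) = 1
n2 = NOT(B) = NOT 1 = 0
n3 = NOT(n2) = NOT 0 = 1
n4 = AND(B, n3) = AND(1, 1) = 1
n5 = NOT(n4) = NOT 1 = 0
n6 = NOT(n1) = NOT 1 = 0
n7 = OR(n6, n3) = OR(0, 1) = 1
n8 = AND(n5, n7) = AND(0, 1) = 0
n9 = OR(n8, n1) = OR(0, 1) = 1
So n8 = 0 and n9 = 1.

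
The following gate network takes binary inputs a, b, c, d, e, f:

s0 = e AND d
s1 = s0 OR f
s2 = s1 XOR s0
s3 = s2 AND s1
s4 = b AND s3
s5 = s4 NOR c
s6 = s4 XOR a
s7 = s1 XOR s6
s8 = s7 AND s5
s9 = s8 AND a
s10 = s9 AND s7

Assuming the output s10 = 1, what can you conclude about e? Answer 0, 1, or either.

Both values of e occur among assignments with s10 = 1:
  e=0: a=1, b=0, c=0, d=0, e=0, f=0
  e=1: a=1, b=0, c=0, d=0, e=1, f=0

either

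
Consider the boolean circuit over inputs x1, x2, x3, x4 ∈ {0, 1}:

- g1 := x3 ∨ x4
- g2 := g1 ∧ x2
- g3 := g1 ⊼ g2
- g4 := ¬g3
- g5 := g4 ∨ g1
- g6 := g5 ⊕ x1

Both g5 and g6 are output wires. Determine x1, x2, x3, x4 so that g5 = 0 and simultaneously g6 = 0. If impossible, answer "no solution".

Check with x1=0 x2=0 x3=0 x4=0:
g1 = x3 ∨ x4 = 0 ∨ 0 = 0
g2 = g1 ∧ x2 = 0 ∧ 0 = 0
g3 = g1 ⊼ g2 = 0 ⊼ 0 = 1
g4 = ¬g3 = ¬1 = 0
g5 = g4 ∨ g1 = 0 ∨ 0 = 0
g6 = g5 ⊕ x1 = 0 ⊕ 0 = 0
So g5 = 0 and g6 = 0.

x1=0 x2=0 x3=0 x4=0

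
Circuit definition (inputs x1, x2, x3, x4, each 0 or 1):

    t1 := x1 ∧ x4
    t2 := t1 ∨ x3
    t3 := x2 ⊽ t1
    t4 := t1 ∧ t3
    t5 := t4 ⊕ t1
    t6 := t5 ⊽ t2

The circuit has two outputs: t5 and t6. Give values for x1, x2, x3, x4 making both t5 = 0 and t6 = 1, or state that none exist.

x1=0 x2=1 x3=0 x4=0

Check with x1=0 x2=1 x3=0 x4=0:
t1 = x1 ∧ x4 = 0 ∧ 0 = 0
t2 = t1 ∨ x3 = 0 ∨ 0 = 0
t3 = x2 ⊽ t1 = 1 ⊽ 0 = 0
t4 = t1 ∧ t3 = 0 ∧ 0 = 0
t5 = t4 ⊕ t1 = 0 ⊕ 0 = 0
t6 = t5 ⊽ t2 = 0 ⊽ 0 = 1
So t5 = 0 and t6 = 1.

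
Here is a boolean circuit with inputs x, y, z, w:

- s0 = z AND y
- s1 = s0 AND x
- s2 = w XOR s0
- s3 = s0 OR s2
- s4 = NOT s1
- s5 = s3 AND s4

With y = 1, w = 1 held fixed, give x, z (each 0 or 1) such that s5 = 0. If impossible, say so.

x=1, z=1

s5 = s3 AND s4 must be 0, so at least one of s3, s4 is 0.
Check with y = 1, w = 1 and x=1, z=1:
s0 = z AND y = 1 AND 1 = 1
s1 = s0 AND x = 1 AND 1 = 1
s2 = w XOR s0 = 1 XOR 1 = 0
s3 = s0 OR s2 = 1 OR 0 = 1
s4 = NOT s1 = NOT 1 = 0
s5 = s3 AND s4 = 1 AND 0 = 0
So s5 = 0.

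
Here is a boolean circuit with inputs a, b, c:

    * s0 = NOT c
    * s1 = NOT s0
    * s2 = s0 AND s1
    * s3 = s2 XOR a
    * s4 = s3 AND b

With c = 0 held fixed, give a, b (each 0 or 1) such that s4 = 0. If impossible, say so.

s4 = s3 AND b must be 0, so at least one of s3, b is 0.
Check with c = 0 and a=0, b=0:
s0 = NOT c = NOT 0 = 1
s1 = NOT s0 = NOT 1 = 0
s2 = s0 AND s1 = 1 AND 0 = 0
s3 = s2 XOR a = 0 XOR 0 = 0
s4 = s3 AND b = 0 AND 0 = 0
So s4 = 0.

a=0, b=0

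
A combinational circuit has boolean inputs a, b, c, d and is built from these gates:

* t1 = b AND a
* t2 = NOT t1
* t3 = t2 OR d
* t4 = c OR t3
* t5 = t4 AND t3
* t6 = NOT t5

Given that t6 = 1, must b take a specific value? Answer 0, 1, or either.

t6 = NOT t5 must be 1, so t5 = 0.
t5 = t4 AND t3 must be 0, so at least one of t4, t3 is 0.
Every assignment with t6 = 1 has b = 1; there are 2 such assignment(s).
  a=1, b=1, c=0, d=0
  a=1, b=1, c=1, d=0

1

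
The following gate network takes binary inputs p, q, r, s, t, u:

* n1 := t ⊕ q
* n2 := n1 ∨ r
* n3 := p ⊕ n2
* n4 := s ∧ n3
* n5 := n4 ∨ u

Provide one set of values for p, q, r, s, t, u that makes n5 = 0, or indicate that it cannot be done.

p=1, q=0, r=1, s=1, t=1, u=0

Check with p=1, q=0, r=1, s=1, t=1, u=0:
n1 = t ⊕ q = 1 ⊕ 0 = 1
n2 = n1 ∨ r = 1 ∨ 1 = 1
n3 = p ⊕ n2 = 1 ⊕ 1 = 0
n4 = s ∧ n3 = 1 ∧ 0 = 0
n5 = n4 ∨ u = 0 ∨ 0 = 0
So n5 = 0 as required.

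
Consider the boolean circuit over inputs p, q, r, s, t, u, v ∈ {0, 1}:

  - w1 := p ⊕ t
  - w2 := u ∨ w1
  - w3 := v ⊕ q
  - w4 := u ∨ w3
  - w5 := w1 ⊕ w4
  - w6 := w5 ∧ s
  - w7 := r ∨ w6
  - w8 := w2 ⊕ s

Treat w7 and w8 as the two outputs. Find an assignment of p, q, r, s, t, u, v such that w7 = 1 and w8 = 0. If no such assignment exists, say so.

p=0, q=1, r=1, s=1, t=1, u=0, v=1

Check with p=0, q=1, r=1, s=1, t=1, u=0, v=1:
w1 = p ⊕ t = 0 ⊕ 1 = 1
w2 = u ∨ w1 = 0 ∨ 1 = 1
w3 = v ⊕ q = 1 ⊕ 1 = 0
w4 = u ∨ w3 = 0 ∨ 0 = 0
w5 = w1 ⊕ w4 = 1 ⊕ 0 = 1
w6 = w5 ∧ s = 1 ∧ 1 = 1
w7 = r ∨ w6 = 1 ∨ 1 = 1
w8 = w2 ⊕ s = 1 ⊕ 1 = 0
So w7 = 1 and w8 = 0.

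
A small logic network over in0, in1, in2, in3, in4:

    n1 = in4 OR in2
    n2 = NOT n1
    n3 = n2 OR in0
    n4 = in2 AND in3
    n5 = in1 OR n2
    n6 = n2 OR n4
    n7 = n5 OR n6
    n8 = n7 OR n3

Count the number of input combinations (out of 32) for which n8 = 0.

n8 = n7 OR n3 must be 0, so both n7 = 0 and n3 = 0.
n7 = n5 OR n6 must be 0, so both n5 = 0 and n6 = 0.
n3 = n2 OR in0 must be 0, so both n2 = 0 and in0 = 0.
Satisfying assignments:
  in0=0, in1=0, in2=0, in3=0, in4=1
  in0=0, in1=0, in2=0, in3=1, in4=1
  in0=0, in1=0, in2=1, in3=0, in4=0
  in0=0, in1=0, in2=1, in3=0, in4=1

4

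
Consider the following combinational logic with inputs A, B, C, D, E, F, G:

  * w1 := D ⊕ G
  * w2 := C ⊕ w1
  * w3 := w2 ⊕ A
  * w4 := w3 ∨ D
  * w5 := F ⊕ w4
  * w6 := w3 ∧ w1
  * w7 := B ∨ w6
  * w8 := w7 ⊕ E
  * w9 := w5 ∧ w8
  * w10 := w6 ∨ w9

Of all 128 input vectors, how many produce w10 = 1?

56

w10 = w6 ∨ w9 must be 1, so at least one of w6, w9 is 1.
Enumerating the 128 input combinations, 56 give w10 = 1 and 72 give w10 = 0.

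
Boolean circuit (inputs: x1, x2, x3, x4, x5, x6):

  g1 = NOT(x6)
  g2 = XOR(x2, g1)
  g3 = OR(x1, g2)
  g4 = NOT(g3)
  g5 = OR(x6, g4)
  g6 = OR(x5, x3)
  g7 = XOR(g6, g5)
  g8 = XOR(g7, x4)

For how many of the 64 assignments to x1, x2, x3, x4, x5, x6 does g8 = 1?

32

g8 = XOR(g7, x4) must be 1, so g7 and x4 differ.
Enumerating the 64 input combinations, 32 give g8 = 1 and 32 give g8 = 0.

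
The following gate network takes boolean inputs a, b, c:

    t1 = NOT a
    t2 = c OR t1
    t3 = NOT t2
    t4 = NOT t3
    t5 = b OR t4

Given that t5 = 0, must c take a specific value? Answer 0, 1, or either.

t5 = b OR t4 must be 0, so both b = 0 and t4 = 0.
Every assignment with t5 = 0 has c = 0; there are 1 such assignment(s).
  a=1, b=0, c=0

0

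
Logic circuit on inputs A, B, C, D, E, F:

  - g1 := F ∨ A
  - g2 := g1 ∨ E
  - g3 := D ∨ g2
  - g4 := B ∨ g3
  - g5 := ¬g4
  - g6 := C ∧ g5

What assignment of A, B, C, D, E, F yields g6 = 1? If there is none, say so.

A=0, B=0, C=1, D=0, E=0, F=0

Check with A=0, B=0, C=1, D=0, E=0, F=0:
g1 = F ∨ A = 0 ∨ 0 = 0
g2 = g1 ∨ E = 0 ∨ 0 = 0
g3 = D ∨ g2 = 0 ∨ 0 = 0
g4 = B ∨ g3 = 0 ∨ 0 = 0
g5 = ¬g4 = ¬0 = 1
g6 = C ∧ g5 = 1 ∧ 1 = 1
So g6 = 1 as required.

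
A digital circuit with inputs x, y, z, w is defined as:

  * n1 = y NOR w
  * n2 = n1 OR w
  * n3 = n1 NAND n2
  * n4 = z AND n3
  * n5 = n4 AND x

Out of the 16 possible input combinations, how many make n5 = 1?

n5 = n4 AND x must be 1, so both n4 = 1 and x = 1.
n4 = z AND n3 must be 1, so both z = 1 and n3 = 1.
n3 = n1 NAND n2 must be 1, so at least one of n1, n2 is 0.
Satisfying assignments:
  x=1, y=0, z=1, w=1
  x=1, y=1, z=1, w=0
  x=1, y=1, z=1, w=1

3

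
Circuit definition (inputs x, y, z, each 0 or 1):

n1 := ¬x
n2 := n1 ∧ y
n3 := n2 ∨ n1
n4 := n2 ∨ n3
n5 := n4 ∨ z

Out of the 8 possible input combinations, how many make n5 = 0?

2

n5 = n4 ∨ z must be 0, so both n4 = 0 and z = 0.
n4 = n2 ∨ n3 must be 0, so both n2 = 0 and n3 = 0.
Satisfying assignments:
  x=1, y=0, z=0
  x=1, y=1, z=0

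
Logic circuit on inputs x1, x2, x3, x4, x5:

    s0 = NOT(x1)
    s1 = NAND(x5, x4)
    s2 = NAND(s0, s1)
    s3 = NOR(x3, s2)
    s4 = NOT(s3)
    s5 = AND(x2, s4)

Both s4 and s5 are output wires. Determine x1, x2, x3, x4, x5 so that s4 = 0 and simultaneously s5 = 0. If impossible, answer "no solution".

Check with x1=0 x2=0 x3=0 x4=1 x5=0:
s0 = NOT(x1) = NOT 0 = 1
s1 = NAND(x5, x4) = NAND(0, 1) = 1
s2 = NAND(s0, s1) = NAND(1, 1) = 0
s3 = NOR(x3, s2) = NOR(0, 0) = 1
s4 = NOT(s3) = NOT 1 = 0
s5 = AND(x2, s4) = AND(0, 0) = 0
So s4 = 0 and s5 = 0.

x1=0 x2=0 x3=0 x4=1 x5=0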